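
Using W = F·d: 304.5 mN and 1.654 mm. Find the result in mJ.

304.5 × 10^-3 × 1.654 × 10^-3 = 503.643 × 10^-6 J

0.503643 mJ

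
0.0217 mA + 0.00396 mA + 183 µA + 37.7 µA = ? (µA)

In µA:
  0.0217 mA = 0.0217e3 µA = 21.7
  0.00396 mA = 0.00396e3 µA = 3.96
  183 µA → 183
  37.7 µA → 37.7
Sum: 21.7 + 3.96 + 183 + 37.7 = 246.36

246.36 µA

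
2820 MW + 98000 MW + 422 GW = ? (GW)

522.82 GW

In GW:
  2820 MW = 2820 × 10^-3 GW = 2.82
  98000 MW = 98000 × 10^-3 GW = 98
  422 GW → 422
Sum: 2.82 + 98 + 422 = 522.82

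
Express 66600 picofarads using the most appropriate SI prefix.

= 66.6e-9 farads; 1e-9 is nano.

66.6 nanofarads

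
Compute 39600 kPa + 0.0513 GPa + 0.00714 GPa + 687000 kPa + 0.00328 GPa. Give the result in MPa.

In MPa:
  39600 kPa = 39600 × 10^-3 MPa = 39.6
  0.0513 GPa = 0.0513 × 10^3 MPa = 51.3
  0.00714 GPa = 0.00714 × 10^3 MPa = 7.14
  687000 kPa = 687000 × 10^-3 MPa = 687
  0.00328 GPa = 0.00328 × 10^3 MPa = 3.28
Sum: 39.6 + 51.3 + 7.14 + 687 + 3.28 = 788.32

788.32 MPa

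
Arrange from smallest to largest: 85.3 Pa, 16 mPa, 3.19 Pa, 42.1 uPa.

85.3 Pa = 85.3 Pa
16 mPa = 0.016 Pa
3.19 Pa = 3.19 Pa
42.1 uPa = 0.0000421 Pa

42.1 uPa < 16 mPa < 3.19 Pa < 85.3 Pa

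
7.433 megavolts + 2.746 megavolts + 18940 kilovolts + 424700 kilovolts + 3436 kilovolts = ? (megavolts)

In megavolts:
  7.433 megavolts → 7.433
  2.746 megavolts → 2.746
  18940 kilovolts = 18940 × 10⁻³ megavolts = 18.94
  424700 kilovolts = 424700 × 10⁻³ megavolts = 424.7
  3436 kilovolts = 3436 × 10⁻³ megavolts = 3.436
Sum: 7.433 + 2.746 + 18.94 + 424.7 + 3.436 = 457.255

457.255 megavolts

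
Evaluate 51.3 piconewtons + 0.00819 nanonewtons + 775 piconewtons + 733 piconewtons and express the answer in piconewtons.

In piconewtons:
  51.3 piconewtons → 51.3
  0.00819 nanonewtons = 0.00819e3 piconewtons = 8.19
  775 piconewtons → 775
  733 piconewtons → 733
Sum: 51.3 + 8.19 + 775 + 733 = 1567.49

1567.49 piconewtons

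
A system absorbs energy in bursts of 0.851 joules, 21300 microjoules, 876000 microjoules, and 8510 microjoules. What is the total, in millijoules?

1756.81 millijoules

In millijoules:
  0.851 joules = 0.851 × 10^3 millijoules = 851
  21300 microjoules = 21300 × 10^-3 millijoules = 21.3
  876000 microjoules = 876000 × 10^-3 millijoules = 876
  8510 microjoules = 8510 × 10^-3 millijoules = 8.51
Sum: 851 + 21.3 + 876 + 8.51 = 1756.81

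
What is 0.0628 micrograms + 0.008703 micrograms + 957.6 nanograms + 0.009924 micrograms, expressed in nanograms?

1039.027 nanograms

In nanograms:
  0.0628 micrograms = 0.0628 × 10³ nanograms = 62.8
  0.008703 micrograms = 0.008703 × 10³ nanograms = 8.703
  957.6 nanograms → 957.6
  0.009924 micrograms = 0.009924 × 10³ nanograms = 9.924
Sum: 62.8 + 8.703 + 957.6 + 9.924 = 1039.027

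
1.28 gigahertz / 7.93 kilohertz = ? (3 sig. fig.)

(1.28 × 10^9) / (7.93 × 10^3) = 0.1614 × 10^6

161000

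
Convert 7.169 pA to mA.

pico = 10^-12, milli = 10^-3; factor is 10^-9.
7.169 × 10^-9 = 0.000000007169

0.000000007169 mA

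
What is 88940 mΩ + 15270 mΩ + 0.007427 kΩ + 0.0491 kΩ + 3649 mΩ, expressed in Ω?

In Ω:
  88940 mΩ = 88940 × 10^-3 Ω = 88.94
  15270 mΩ = 15270 × 10^-3 Ω = 15.27
  0.007427 kΩ = 0.007427 × 10^3 Ω = 7.427
  0.0491 kΩ = 0.0491 × 10^3 Ω = 49.1
  3649 mΩ = 3649 × 10^-3 Ω = 3.649
Sum: 88.94 + 15.27 + 7.427 + 49.1 + 3.649 = 164.386

164.386 Ω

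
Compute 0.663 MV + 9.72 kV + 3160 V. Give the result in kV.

In kV:
  0.663 MV = 0.663 × 10^3 kV = 663
  9.72 kV → 9.72
  3160 V = 3160 × 10^-3 kV = 3.16
Sum: 663 + 9.72 + 3.16 = 675.88

675.88 kV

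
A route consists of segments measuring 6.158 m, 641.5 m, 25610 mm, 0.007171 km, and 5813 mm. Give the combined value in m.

In m:
  6.158 m → 6.158
  641.5 m → 641.5
  25610 mm = 25610e-3 m = 25.61
  0.007171 km = 0.007171e3 m = 7.171
  5813 mm = 5813e-3 m = 5.813
Sum: 6.158 + 641.5 + 25.61 + 7.171 + 5.813 = 686.252

686.252 m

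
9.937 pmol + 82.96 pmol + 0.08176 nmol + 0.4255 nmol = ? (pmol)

In pmol:
  9.937 pmol → 9.937
  82.96 pmol → 82.96
  0.08176 nmol = 0.08176e3 pmol = 81.76
  0.4255 nmol = 0.4255e3 pmol = 425.5
Sum: 9.937 + 82.96 + 81.76 + 425.5 = 600.157

600.157 pmol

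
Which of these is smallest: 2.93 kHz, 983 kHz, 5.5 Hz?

2.93 kHz = 2930 Hz
983 kHz = 983000 Hz
5.5 Hz = 5.5 Hz

5.5 Hz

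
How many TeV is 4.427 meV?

0.000000000000004427 TeV

milli = 10^-3, tera = 10^12; factor is 10^-15.
4.427 × 10^-15 = 0.000000000000004427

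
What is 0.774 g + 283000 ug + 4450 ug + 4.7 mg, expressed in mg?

1066.15 mg

In mg:
  0.774 g = 0.774 × 10^3 mg = 774
  283000 ug = 283000 × 10^-3 mg = 283
  4450 ug = 4450 × 10^-3 mg = 4.45
  4.7 mg → 4.7
Sum: 774 + 283 + 4.45 + 4.7 = 1066.15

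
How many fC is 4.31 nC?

4310000 fC

nano = 1e-9, femto = 1e-15; factor is 1e6.
4.31 × 1e6 = 4310000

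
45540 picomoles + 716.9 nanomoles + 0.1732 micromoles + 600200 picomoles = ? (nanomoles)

In nanomoles:
  45540 picomoles = 45540e-3 nanomoles = 45.54
  716.9 nanomoles → 716.9
  0.1732 micromoles = 0.1732e3 nanomoles = 173.2
  600200 picomoles = 600200e-3 nanomoles = 600.2
Sum: 45.54 + 716.9 + 173.2 + 600.2 = 1535.84

1535.84 nanomoles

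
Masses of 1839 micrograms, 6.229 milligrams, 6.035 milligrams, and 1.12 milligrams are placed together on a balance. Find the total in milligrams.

In milligrams:
  1839 micrograms = 1839 × 10^-3 milligrams = 1.839
  6.229 milligrams → 6.229
  6.035 milligrams → 6.035
  1.12 milligrams → 1.12
Sum: 1.839 + 6.229 + 6.035 + 1.12 = 15.223

15.223 milligrams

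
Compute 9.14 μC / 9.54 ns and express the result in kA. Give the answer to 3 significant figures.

0.958 kA

(9.14 × 10^-6) / (9.54 × 10^-9) = 0.95807 × 10^3 A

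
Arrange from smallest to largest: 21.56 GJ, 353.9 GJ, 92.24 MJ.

92.24 MJ < 21.56 GJ < 353.9 GJ

21.56 GJ = 21560000000 J
353.9 GJ = 353900000000 J
92.24 MJ = 92240000 J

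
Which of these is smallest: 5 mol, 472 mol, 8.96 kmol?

5 mol

5 mol = 5 mol
472 mol = 472 mol
8.96 kmol = 8960 mol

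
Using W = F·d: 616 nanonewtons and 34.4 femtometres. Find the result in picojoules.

0.0000000211904 picojoules

616e-9 × 34.4e-15 = 21190.4e-24 J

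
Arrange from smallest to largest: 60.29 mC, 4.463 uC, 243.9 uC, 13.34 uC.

60.29 mC = 0.06029 C
4.463 uC = 0.000004463 C
243.9 uC = 0.0002439 C
13.34 uC = 0.00001334 C

4.463 uC < 13.34 uC < 243.9 uC < 60.29 mC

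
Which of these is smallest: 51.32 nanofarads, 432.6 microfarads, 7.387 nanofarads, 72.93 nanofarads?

51.32 nanofarads = 0.00000005132 farads
432.6 microfarads = 0.0004326 farads
7.387 nanofarads = 0.000000007387 farads
72.93 nanofarads = 0.00000007293 farads

7.387 nanofarads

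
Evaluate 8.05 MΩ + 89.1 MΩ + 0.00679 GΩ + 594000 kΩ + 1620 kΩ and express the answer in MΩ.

In MΩ:
  8.05 MΩ → 8.05
  89.1 MΩ → 89.1
  0.00679 GΩ = 0.00679e3 MΩ = 6.79
  594000 kΩ = 594000e-3 MΩ = 594
  1620 kΩ = 1620e-3 MΩ = 1.62
Sum: 8.05 + 89.1 + 6.79 + 594 + 1.62 = 699.56

699.56 MΩ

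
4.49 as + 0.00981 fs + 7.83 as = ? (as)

22.13 as

In as:
  4.49 as → 4.49
  0.00981 fs = 0.00981 × 10^3 as = 9.81
  7.83 as → 7.83
Sum: 4.49 + 9.81 + 7.83 = 22.13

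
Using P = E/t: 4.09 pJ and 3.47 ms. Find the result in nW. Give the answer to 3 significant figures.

1.18 nW

(4.09e-12) / (3.47e-3) = 1.1787e-9 W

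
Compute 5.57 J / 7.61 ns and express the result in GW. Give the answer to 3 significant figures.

0.732 GW

(5.57) / (7.61 × 10⁻⁹) = 0.73193 × 10⁹ W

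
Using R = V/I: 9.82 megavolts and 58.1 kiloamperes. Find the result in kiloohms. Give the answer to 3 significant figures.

(9.82 × 10⁶) / (58.1 × 10³) = 0.16902 × 10³ Ω

0.169 kiloohms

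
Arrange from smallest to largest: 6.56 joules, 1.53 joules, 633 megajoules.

6.56 joules = 6.56 joules
1.53 joules = 1.53 joules
633 megajoules = 633000000 joules

1.53 joules < 6.56 joules < 633 megajoules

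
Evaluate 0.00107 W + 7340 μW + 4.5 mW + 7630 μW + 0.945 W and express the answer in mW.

965.54 mW

In mW:
  0.00107 W = 0.00107 × 10^3 mW = 1.07
  7340 μW = 7340 × 10^-3 mW = 7.34
  4.5 mW → 4.5
  7630 μW = 7630 × 10^-3 mW = 7.63
  0.945 W = 0.945 × 10^3 mW = 945
Sum: 1.07 + 7.34 + 4.5 + 7.63 + 945 = 965.54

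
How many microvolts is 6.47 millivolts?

6470 microvolts

milli = 10^-3, micro = 10^-6; factor is 10^3.
6.47 × 10^3 = 6470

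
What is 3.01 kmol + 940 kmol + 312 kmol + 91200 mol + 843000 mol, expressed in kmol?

2189.21 kmol

In kmol:
  3.01 kmol → 3.01
  940 kmol → 940
  312 kmol → 312
  91200 mol = 91200e-3 kmol = 91.2
  843000 mol = 843000e-3 kmol = 843
Sum: 3.01 + 940 + 312 + 91.2 + 843 = 2189.21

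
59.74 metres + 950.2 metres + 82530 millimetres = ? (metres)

In metres:
  59.74 metres → 59.74
  950.2 metres → 950.2
  82530 millimetres = 82530 × 10^-3 metres = 82.53
Sum: 59.74 + 950.2 + 82.53 = 1092.47

1092.47 metres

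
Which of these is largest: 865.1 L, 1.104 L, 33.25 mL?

865.1 L = 865.1 L
1.104 L = 1.104 L
33.25 mL = 0.03325 L

865.1 L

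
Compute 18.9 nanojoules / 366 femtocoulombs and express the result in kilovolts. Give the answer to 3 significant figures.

(18.9 × 10^-9) / (366 × 10^-15) = 0.051639 × 10^6 V

51.6 kilovolts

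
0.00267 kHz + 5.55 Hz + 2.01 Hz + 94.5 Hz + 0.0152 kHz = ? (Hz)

In Hz:
  0.00267 kHz = 0.00267e3 Hz = 2.67
  5.55 Hz → 5.55
  2.01 Hz → 2.01
  94.5 Hz → 94.5
  0.0152 kHz = 0.0152e3 Hz = 15.2
Sum: 2.67 + 5.55 + 2.01 + 94.5 + 15.2 = 119.93

119.93 Hz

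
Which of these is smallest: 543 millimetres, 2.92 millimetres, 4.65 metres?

2.92 millimetres

543 millimetres = 0.543 metres
2.92 millimetres = 0.00292 metres
4.65 metres = 4.65 metres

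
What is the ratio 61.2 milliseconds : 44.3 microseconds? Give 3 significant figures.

1380

(61.2 × 10⁻³) / (44.3 × 10⁻⁶) = 1.381 × 10³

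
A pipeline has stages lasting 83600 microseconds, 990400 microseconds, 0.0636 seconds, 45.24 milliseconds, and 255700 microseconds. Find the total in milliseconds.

1438.54 milliseconds

In milliseconds:
  83600 microseconds = 83600e-3 milliseconds = 83.6
  990400 microseconds = 990400e-3 milliseconds = 990.4
  0.0636 seconds = 0.0636e3 milliseconds = 63.6
  45.24 milliseconds → 45.24
  255700 microseconds = 255700e-3 milliseconds = 255.7
Sum: 83.6 + 990.4 + 63.6 + 45.24 + 255.7 = 1438.54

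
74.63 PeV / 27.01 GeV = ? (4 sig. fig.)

(74.63 × 10¹⁵) / (27.01 × 10⁹) = 2.7631 × 10⁶

2763000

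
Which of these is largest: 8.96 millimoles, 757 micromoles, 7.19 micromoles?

8.96 millimoles

8.96 millimoles = 0.00896 moles
757 micromoles = 0.000757 moles
7.19 micromoles = 0.00000719 moles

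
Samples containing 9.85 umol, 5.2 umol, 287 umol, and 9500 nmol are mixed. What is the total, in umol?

In umol:
  9.85 umol → 9.85
  5.2 umol → 5.2
  287 umol → 287
  9500 nmol = 9500e-3 umol = 9.5
Sum: 9.85 + 5.2 + 287 + 9.5 = 311.55

311.55 umol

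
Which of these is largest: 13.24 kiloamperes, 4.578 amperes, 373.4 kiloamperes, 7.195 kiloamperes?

373.4 kiloamperes

13.24 kiloamperes = 13240 amperes
4.578 amperes = 4.578 amperes
373.4 kiloamperes = 373400 amperes
7.195 kiloamperes = 7195 amperes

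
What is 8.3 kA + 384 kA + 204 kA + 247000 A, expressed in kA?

843.3 kA

In kA:
  8.3 kA → 8.3
  384 kA → 384
  204 kA → 204
  247000 A = 247000e-3 kA = 247
Sum: 8.3 + 384 + 204 + 247 = 843.3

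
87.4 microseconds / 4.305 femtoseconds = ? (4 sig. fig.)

20300000000

(87.4 × 10^-6) / (4.305 × 10^-15) = 20.302 × 10^9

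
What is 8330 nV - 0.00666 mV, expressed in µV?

1.67 µV

In µV:
  8330 nV = 8330 × 10^-3 µV = 8.33
  0.00666 mV = 0.00666 × 10^3 µV = 6.66
Difference: 8.33 - 6.66 = 1.67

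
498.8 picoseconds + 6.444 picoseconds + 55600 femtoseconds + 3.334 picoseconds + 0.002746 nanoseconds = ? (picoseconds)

566.924 picoseconds

In picoseconds:
  498.8 picoseconds → 498.8
  6.444 picoseconds → 6.444
  55600 femtoseconds = 55600e-3 picoseconds = 55.6
  3.334 picoseconds → 3.334
  0.002746 nanoseconds = 0.002746e3 picoseconds = 2.746
Sum: 498.8 + 6.444 + 55.6 + 3.334 + 2.746 = 566.924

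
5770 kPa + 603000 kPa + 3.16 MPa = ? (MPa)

611.93 MPa

In MPa:
  5770 kPa = 5770e-3 MPa = 5.77
  603000 kPa = 603000e-3 MPa = 603
  3.16 MPa → 3.16
Sum: 5.77 + 603 + 3.16 = 611.93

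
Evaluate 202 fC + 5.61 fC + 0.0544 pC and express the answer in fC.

In fC:
  202 fC → 202
  5.61 fC → 5.61
  0.0544 pC = 0.0544 × 10^3 fC = 54.4
Sum: 202 + 5.61 + 54.4 = 262.01

262.01 fC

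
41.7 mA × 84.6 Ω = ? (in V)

41.7 × 10⁻³ × 84.6 = 3527.82 × 10⁻³ V

3.52782 V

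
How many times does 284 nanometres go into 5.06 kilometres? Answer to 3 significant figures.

(5.06e3) / (284e-9) = 0.01782e12

17800000000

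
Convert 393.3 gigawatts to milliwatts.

giga = 1e9, milli = 1e-3; factor is 1e12.
393.3 × 1e12 = 393300000000000

393300000000000 milliwatts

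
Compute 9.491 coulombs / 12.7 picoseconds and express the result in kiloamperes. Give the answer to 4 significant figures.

(9.491) / (12.7e-12) = 0.747323e12 A

747300000 kiloamperes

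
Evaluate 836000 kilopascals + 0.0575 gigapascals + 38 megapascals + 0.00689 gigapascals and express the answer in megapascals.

In megapascals:
  836000 kilopascals = 836000e-3 megapascals = 836
  0.0575 gigapascals = 0.0575e3 megapascals = 57.5
  38 megapascals → 38
  0.00689 gigapascals = 0.00689e3 megapascals = 6.89
Sum: 836 + 57.5 + 38 + 6.89 = 938.39

938.39 megapascals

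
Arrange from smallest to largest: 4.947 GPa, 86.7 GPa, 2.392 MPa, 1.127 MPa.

1.127 MPa < 2.392 MPa < 4.947 GPa < 86.7 GPa

4.947 GPa = 4947000000 Pa
86.7 GPa = 86700000000 Pa
2.392 MPa = 2392000 Pa
1.127 MPa = 1127000 Pa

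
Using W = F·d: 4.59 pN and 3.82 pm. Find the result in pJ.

0.0000000000175338 pJ

4.59 × 10⁻¹² × 3.82 × 10⁻¹² = 17.5338 × 10⁻²⁴ J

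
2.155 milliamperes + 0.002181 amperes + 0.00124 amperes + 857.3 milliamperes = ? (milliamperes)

862.876 milliamperes

In milliamperes:
  2.155 milliamperes → 2.155
  0.002181 amperes = 0.002181 × 10³ milliamperes = 2.181
  0.00124 amperes = 0.00124 × 10³ milliamperes = 1.24
  857.3 milliamperes → 857.3
Sum: 2.155 + 2.181 + 1.24 + 857.3 = 862.876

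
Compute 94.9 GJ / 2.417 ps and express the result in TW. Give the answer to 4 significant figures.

39260000000 TW

(94.9 × 10⁹) / (2.417 × 10⁻¹²) = 39.2635 × 10²¹ W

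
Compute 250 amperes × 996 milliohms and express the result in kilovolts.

250 × 996e-3 = 249000e-3 V

0.249 kilovolts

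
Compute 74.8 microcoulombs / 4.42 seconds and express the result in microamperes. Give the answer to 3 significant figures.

16.9 microamperes

(74.8 × 10⁻⁶) / (4.42) = 16.923 × 10⁻⁶ A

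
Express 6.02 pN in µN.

pico = 10^-12, micro = 10^-6; factor is 10^-6.
6.02 × 10^-6 = 0.00000602

0.00000602 µN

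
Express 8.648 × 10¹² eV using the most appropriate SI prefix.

= 8.648 × 10¹² eV; 10¹² is tera.

8.648 TeV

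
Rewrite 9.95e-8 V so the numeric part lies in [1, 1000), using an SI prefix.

= 99.5e-9 V; 1e-9 is nano.

99.5 nV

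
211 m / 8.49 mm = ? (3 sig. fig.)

(211) / (8.49 × 10^-3) = 24.85 × 10^3

24900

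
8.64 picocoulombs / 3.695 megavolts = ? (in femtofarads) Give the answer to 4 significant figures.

(8.64 × 10⁻¹²) / (3.695 × 10⁶) = 2.33829 × 10⁻¹⁸ F

0.002338 femtofarads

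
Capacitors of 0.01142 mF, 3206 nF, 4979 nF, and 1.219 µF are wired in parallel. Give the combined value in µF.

20.824 µF

In µF:
  0.01142 mF = 0.01142 × 10³ µF = 11.42
  3206 nF = 3206 × 10⁻³ µF = 3.206
  4979 nF = 4979 × 10⁻³ µF = 4.979
  1.219 µF → 1.219
Sum: 11.42 + 3.206 + 4.979 + 1.219 = 20.824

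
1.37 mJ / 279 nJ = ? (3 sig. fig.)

4910

(1.37 × 10⁻³) / (279 × 10⁻⁹) = 0.00491 × 10⁶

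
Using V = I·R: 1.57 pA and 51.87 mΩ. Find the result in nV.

0.0000814359 nV

1.57 × 10⁻¹² × 51.87 × 10⁻³ = 81.4359 × 10⁻¹⁵ V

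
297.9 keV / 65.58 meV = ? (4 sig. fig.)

(297.9 × 10³) / (65.58 × 10⁻³) = 4.5425 × 10⁶

4543000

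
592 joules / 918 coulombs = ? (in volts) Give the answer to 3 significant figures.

0.645 volts

(592) / (918) = 0.64488 V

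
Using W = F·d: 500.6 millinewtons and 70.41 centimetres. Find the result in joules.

500.6e-3 × 70.41e-2 = 35247.246e-5 J

0.35247246 joules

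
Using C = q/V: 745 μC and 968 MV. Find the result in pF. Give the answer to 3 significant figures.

0.770 pF

(745 × 10⁻⁶) / (968 × 10⁶) = 0.76963 × 10⁻¹² F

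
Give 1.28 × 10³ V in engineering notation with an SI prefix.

1.28 kV

= 1.28 × 10³ V; 10³ is kilo.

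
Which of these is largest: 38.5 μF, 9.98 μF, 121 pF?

38.5 μF = 0.0000385 F
9.98 μF = 0.00000998 F
121 pF = 0.000000000121 F

38.5 μF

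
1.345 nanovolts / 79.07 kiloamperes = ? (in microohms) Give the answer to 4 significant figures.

(1.345 × 10^-9) / (79.07 × 10^3) = 0.0170102 × 10^-12 Ω

0.00000001701 microohms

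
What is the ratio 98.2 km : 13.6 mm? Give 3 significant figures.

7220000

(98.2 × 10³) / (13.6 × 10⁻³) = 7.221 × 10⁶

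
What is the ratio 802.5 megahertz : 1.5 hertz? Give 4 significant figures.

535000000

(802.5 × 10⁶) / (1.5) = 535 × 10⁶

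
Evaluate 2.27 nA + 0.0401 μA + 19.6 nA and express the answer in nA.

61.97 nA

In nA:
  2.27 nA → 2.27
  0.0401 μA = 0.0401e3 nA = 40.1
  19.6 nA → 19.6
Sum: 2.27 + 40.1 + 19.6 = 61.97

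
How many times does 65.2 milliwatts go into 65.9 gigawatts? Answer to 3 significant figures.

1010000000000

(65.9 × 10⁹) / (65.2 × 10⁻³) = 1.011 × 10¹²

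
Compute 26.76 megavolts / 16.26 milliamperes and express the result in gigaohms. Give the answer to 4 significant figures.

1.646 gigaohms

(26.76 × 10⁶) / (16.26 × 10⁻³) = 1.64576 × 10⁹ Ω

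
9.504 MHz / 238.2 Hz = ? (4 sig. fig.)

(9.504 × 10⁶) / (238.2) = 0.039899 × 10⁶

39900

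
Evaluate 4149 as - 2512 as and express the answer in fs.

1.637 fs

In fs:
  4149 as = 4149e-3 fs = 4.149
  2512 as = 2512e-3 fs = 2.512
Difference: 4.149 - 2.512 = 1.637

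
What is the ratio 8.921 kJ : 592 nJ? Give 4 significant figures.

(8.921e3) / (592e-9) = 0.015069e12

15070000000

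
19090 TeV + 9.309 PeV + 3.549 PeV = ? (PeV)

31.948 PeV

In PeV:
  19090 TeV = 19090 × 10⁻³ PeV = 19.09
  9.309 PeV → 9.309
  3.549 PeV → 3.549
Sum: 19.09 + 9.309 + 3.549 = 31.948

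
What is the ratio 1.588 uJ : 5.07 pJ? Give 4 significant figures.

(1.588 × 10^-6) / (5.07 × 10^-12) = 0.31321 × 10^6

313200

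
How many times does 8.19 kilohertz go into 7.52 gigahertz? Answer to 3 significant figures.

918000

(7.52 × 10^9) / (8.19 × 10^3) = 0.9182 × 10^6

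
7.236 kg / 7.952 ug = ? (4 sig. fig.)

(7.236 × 10³) / (7.952 × 10⁻⁶) = 0.90996 × 10⁹

910000000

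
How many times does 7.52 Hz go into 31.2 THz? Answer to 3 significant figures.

(31.2 × 10¹²) / (7.52) = 4.149 × 10¹²

4150000000000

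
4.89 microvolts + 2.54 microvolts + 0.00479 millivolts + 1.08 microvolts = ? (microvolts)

13.3 microvolts

In microvolts:
  4.89 microvolts → 4.89
  2.54 microvolts → 2.54
  0.00479 millivolts = 0.00479e3 microvolts = 4.79
  1.08 microvolts → 1.08
Sum: 4.89 + 2.54 + 4.79 + 1.08 = 13.3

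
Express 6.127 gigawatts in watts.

giga = 10^9, (no prefix) = 10^0; factor is 10^9.
6.127 × 10^9 = 6127000000

6127000000 watts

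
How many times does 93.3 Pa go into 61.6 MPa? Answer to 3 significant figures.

660000

(61.6 × 10^6) / (93.3) = 0.6602 × 10^6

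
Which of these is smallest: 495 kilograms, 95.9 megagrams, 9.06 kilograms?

9.06 kilograms

495 kilograms = 495000 grams
95.9 megagrams = 95900000 grams
9.06 kilograms = 9060 grams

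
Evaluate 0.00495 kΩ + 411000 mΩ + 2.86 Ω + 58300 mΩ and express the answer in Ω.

477.11 Ω

In Ω:
  0.00495 kΩ = 0.00495 × 10^3 Ω = 4.95
  411000 mΩ = 411000 × 10^-3 Ω = 411
  2.86 Ω → 2.86
  58300 mΩ = 58300 × 10^-3 Ω = 58.3
Sum: 4.95 + 411 + 2.86 + 58.3 = 477.11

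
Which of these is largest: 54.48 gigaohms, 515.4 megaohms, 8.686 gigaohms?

54.48 gigaohms = 54480000000 ohms
515.4 megaohms = 515400000 ohms
8.686 gigaohms = 8686000000 ohms

54.48 gigaohms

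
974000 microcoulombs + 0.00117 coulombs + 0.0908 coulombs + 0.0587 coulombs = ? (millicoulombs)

In millicoulombs:
  974000 microcoulombs = 974000e-3 millicoulombs = 974
  0.00117 coulombs = 0.00117e3 millicoulombs = 1.17
  0.0908 coulombs = 0.0908e3 millicoulombs = 90.8
  0.0587 coulombs = 0.0587e3 millicoulombs = 58.7
Sum: 974 + 1.17 + 90.8 + 58.7 = 1124.67

1124.67 millicoulombs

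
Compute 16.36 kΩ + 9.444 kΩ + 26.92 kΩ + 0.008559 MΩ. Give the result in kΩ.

61.283 kΩ

In kΩ:
  16.36 kΩ → 16.36
  9.444 kΩ → 9.444
  26.92 kΩ → 26.92
  0.008559 MΩ = 0.008559e3 kΩ = 8.559
Sum: 16.36 + 9.444 + 26.92 + 8.559 = 61.283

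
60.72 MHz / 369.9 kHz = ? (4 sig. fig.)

(60.72 × 10^6) / (369.9 × 10^3) = 0.16415 × 10^3

164.2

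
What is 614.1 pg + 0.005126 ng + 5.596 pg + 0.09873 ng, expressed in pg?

In pg:
  614.1 pg → 614.1
  0.005126 ng = 0.005126e3 pg = 5.126
  5.596 pg → 5.596
  0.09873 ng = 0.09873e3 pg = 98.73
Sum: 614.1 + 5.126 + 5.596 + 98.73 = 723.552

723.552 pg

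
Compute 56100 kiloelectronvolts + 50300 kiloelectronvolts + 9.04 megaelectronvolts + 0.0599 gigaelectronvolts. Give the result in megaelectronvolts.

In megaelectronvolts:
  56100 kiloelectronvolts = 56100 × 10^-3 megaelectronvolts = 56.1
  50300 kiloelectronvolts = 50300 × 10^-3 megaelectronvolts = 50.3
  9.04 megaelectronvolts → 9.04
  0.0599 gigaelectronvolts = 0.0599 × 10^3 megaelectronvolts = 59.9
Sum: 56.1 + 50.3 + 9.04 + 59.9 = 175.34

175.34 megaelectronvolts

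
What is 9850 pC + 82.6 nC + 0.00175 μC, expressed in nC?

94.2 nC

In nC:
  9850 pC = 9850e-3 nC = 9.85
  82.6 nC → 82.6
  0.00175 μC = 0.00175e3 nC = 1.75
Sum: 9.85 + 82.6 + 1.75 = 94.2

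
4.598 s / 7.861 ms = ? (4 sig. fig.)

584.9

(4.598) / (7.861 × 10^-3) = 0.58491 × 10^3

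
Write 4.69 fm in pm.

0.00469 pm

femto = 10⁻¹⁵, pico = 10⁻¹²; factor is 10⁻³.
4.69 × 10⁻³ = 0.00469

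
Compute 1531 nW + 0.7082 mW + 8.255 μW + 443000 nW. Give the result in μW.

In μW:
  1531 nW = 1531 × 10^-3 μW = 1.531
  0.7082 mW = 0.7082 × 10^3 μW = 708.2
  8.255 μW → 8.255
  443000 nW = 443000 × 10^-3 μW = 443
Sum: 1.531 + 708.2 + 8.255 + 443 = 1160.986

1160.986 μW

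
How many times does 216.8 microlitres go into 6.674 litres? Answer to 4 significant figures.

(6.674) / (216.8e-6) = 0.030784e6

30780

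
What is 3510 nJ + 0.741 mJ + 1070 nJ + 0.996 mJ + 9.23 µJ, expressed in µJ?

In µJ:
  3510 nJ = 3510e-3 µJ = 3.51
  0.741 mJ = 0.741e3 µJ = 741
  1070 nJ = 1070e-3 µJ = 1.07
  0.996 mJ = 0.996e3 µJ = 996
  9.23 µJ → 9.23
Sum: 3.51 + 741 + 1.07 + 996 + 9.23 = 1750.81

1750.81 µJ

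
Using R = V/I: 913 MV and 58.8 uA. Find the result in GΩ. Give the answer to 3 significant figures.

(913e6) / (58.8e-6) = 15.527e12 Ω

15500 GΩ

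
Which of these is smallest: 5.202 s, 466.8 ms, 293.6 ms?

5.202 s = 5.202 s
466.8 ms = 0.4668 s
293.6 ms = 0.2936 s

293.6 ms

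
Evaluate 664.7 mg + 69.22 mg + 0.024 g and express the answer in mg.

In mg:
  664.7 mg → 664.7
  69.22 mg → 69.22
  0.024 g = 0.024 × 10^3 mg = 24
Sum: 664.7 + 69.22 + 24 = 757.92

757.92 mg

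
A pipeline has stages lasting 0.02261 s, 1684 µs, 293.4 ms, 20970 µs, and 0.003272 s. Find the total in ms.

341.936 ms

In ms:
  0.02261 s = 0.02261e3 ms = 22.61
  1684 µs = 1684e-3 ms = 1.684
  293.4 ms → 293.4
  20970 µs = 20970e-3 ms = 20.97
  0.003272 s = 0.003272e3 ms = 3.272
Sum: 22.61 + 1.684 + 293.4 + 20.97 + 3.272 = 341.936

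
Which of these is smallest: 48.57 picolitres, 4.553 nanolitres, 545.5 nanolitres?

48.57 picolitres = 0.00000000004857 litres
4.553 nanolitres = 0.000000004553 litres
545.5 nanolitres = 0.0000005455 litres

48.57 picolitres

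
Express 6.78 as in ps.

0.00000678 ps

atto = 1e-18, pico = 1e-12; factor is 1e-6.
6.78 × 1e-6 = 0.00000678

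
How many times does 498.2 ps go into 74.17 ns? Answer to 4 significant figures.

(74.17 × 10^-9) / (498.2 × 10^-12) = 0.14888 × 10^3

148.9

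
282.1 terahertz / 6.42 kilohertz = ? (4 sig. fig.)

43940000000

(282.1e12) / (6.42e3) = 43.941e9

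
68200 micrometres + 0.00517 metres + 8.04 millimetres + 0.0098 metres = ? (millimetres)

In millimetres:
  68200 micrometres = 68200e-3 millimetres = 68.2
  0.00517 metres = 0.00517e3 millimetres = 5.17
  8.04 millimetres → 8.04
  0.0098 metres = 0.0098e3 millimetres = 9.8
Sum: 68.2 + 5.17 + 8.04 + 9.8 = 91.21

91.21 millimetres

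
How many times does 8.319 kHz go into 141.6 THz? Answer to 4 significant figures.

17020000000

(141.6 × 10^12) / (8.319 × 10^3) = 17.021 × 10^9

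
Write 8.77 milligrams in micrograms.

8770 micrograms

milli = 10⁻³, micro = 10⁻⁶; factor is 10³.
8.77 × 10³ = 8770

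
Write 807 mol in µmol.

807000000 µmol

(no prefix) = 10^0, micro = 10^-6; factor is 10^6.
807 × 10^6 = 807000000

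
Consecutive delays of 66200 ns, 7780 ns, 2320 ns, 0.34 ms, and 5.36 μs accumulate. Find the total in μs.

In μs:
  66200 ns = 66200 × 10⁻³ μs = 66.2
  7780 ns = 7780 × 10⁻³ μs = 7.78
  2320 ns = 2320 × 10⁻³ μs = 2.32
  0.34 ms = 0.34 × 10³ μs = 340
  5.36 μs → 5.36
Sum: 66.2 + 7.78 + 2.32 + 340 + 5.36 = 421.66

421.66 μs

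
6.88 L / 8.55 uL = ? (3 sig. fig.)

805000

(6.88) / (8.55e-6) = 0.8047e6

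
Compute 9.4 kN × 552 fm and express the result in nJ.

9.4 × 10^3 × 552 × 10^-15 = 5188.8 × 10^-12 J

5.1888 nJ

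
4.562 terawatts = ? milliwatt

tera = 1e12, milli = 1e-3; factor is 1e15.
4.562 × 1e15 = 4562000000000000

4562000000000000 milliwatts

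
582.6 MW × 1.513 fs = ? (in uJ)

0.8814738 uJ

582.6e6 × 1.513e-15 = 881.4738e-9 J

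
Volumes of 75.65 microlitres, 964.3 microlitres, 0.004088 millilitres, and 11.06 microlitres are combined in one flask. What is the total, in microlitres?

1055.098 microlitres

In microlitres:
  75.65 microlitres → 75.65
  964.3 microlitres → 964.3
  0.004088 millilitres = 0.004088 × 10^3 microlitres = 4.088
  11.06 microlitres → 11.06
Sum: 75.65 + 964.3 + 4.088 + 11.06 = 1055.098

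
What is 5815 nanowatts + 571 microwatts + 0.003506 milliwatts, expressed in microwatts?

580.321 microwatts

In microwatts:
  5815 nanowatts = 5815e-3 microwatts = 5.815
  571 microwatts → 571
  0.003506 milliwatts = 0.003506e3 microwatts = 3.506
Sum: 5.815 + 571 + 3.506 = 580.321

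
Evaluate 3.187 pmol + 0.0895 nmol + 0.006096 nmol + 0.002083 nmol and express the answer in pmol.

In pmol:
  3.187 pmol → 3.187
  0.0895 nmol = 0.0895 × 10³ pmol = 89.5
  0.006096 nmol = 0.006096 × 10³ pmol = 6.096
  0.002083 nmol = 0.002083 × 10³ pmol = 2.083
Sum: 3.187 + 89.5 + 6.096 + 2.083 = 100.866

100.866 pmol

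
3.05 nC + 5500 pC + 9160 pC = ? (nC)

In nC:
  3.05 nC → 3.05
  5500 pC = 5500 × 10^-3 nC = 5.5
  9160 pC = 9160 × 10^-3 nC = 9.16
Sum: 3.05 + 5.5 + 9.16 = 17.71

17.71 nC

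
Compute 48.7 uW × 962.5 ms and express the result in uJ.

48.7e-6 × 962.5e-3 = 46873.75e-9 J

46.87375 uJ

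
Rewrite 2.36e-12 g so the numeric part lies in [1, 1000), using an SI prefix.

= 2.36e-12 g; 1e-12 is pico.

2.36 pg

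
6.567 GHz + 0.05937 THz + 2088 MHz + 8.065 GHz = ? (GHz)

76.09 GHz

In GHz:
  6.567 GHz → 6.567
  0.05937 THz = 0.05937e3 GHz = 59.37
  2088 MHz = 2088e-3 GHz = 2.088
  8.065 GHz → 8.065
Sum: 6.567 + 59.37 + 2.088 + 8.065 = 76.09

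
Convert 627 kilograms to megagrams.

kilo = 10^3, mega = 10^6; factor is 10^-3.
627 × 10^-3 = 0.627

0.627 megagrams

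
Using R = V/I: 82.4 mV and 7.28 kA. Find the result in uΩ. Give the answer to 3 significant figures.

11.3 uΩ

(82.4 × 10^-3) / (7.28 × 10^3) = 11.319 × 10^-6 Ω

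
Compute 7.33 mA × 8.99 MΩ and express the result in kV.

65.8967 kV

7.33 × 10⁻³ × 8.99 × 10⁶ = 65.8967 × 10³ V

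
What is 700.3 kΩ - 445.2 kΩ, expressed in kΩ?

255.1 kΩ

In kΩ:
  700.3 kΩ → 700.3
  445.2 kΩ → 445.2
Difference: 700.3 - 445.2 = 255.1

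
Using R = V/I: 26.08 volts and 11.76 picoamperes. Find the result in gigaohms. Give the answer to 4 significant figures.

2218 gigaohms

(26.08) / (11.76e-12) = 2.21769e12 Ω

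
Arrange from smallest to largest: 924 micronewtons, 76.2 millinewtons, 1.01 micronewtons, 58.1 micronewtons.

924 micronewtons = 0.000924 newtons
76.2 millinewtons = 0.0762 newtons
1.01 micronewtons = 0.00000101 newtons
58.1 micronewtons = 0.0000581 newtons

1.01 micronewtons < 58.1 micronewtons < 924 micronewtons < 76.2 millinewtons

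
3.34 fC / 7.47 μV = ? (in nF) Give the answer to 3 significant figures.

0.447 nF

(3.34e-15) / (7.47e-6) = 0.44712e-9 F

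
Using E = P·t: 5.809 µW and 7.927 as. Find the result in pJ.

0.000000000046047943 pJ

5.809 × 10⁻⁶ × 7.927 × 10⁻¹⁸ = 46.047943 × 10⁻²⁴ J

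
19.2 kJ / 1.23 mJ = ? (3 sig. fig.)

(19.2 × 10³) / (1.23 × 10⁻³) = 15.61 × 10⁶

15600000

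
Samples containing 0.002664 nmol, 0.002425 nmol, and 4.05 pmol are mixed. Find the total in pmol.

In pmol:
  0.002664 nmol = 0.002664 × 10^3 pmol = 2.664
  0.002425 nmol = 0.002425 × 10^3 pmol = 2.425
  4.05 pmol → 4.05
Sum: 2.664 + 2.425 + 4.05 = 9.139

9.139 pmol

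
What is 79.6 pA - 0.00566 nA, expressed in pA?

73.94 pA

In pA:
  79.6 pA → 79.6
  0.00566 nA = 0.00566e3 pA = 5.66
Difference: 79.6 - 5.66 = 73.94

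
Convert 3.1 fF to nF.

femto = 10⁻¹⁵, nano = 10⁻⁹; factor is 10⁻⁶.
3.1 × 10⁻⁶ = 0.0000031

0.0000031 nF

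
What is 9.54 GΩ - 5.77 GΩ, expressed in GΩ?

In GΩ:
  9.54 GΩ → 9.54
  5.77 GΩ → 5.77
Difference: 9.54 - 5.77 = 3.77

3.77 GΩ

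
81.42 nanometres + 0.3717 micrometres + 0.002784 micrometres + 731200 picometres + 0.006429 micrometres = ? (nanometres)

1193.533 nanometres

In nanometres:
  81.42 nanometres → 81.42
  0.3717 micrometres = 0.3717 × 10^3 nanometres = 371.7
  0.002784 micrometres = 0.002784 × 10^3 nanometres = 2.784
  731200 picometres = 731200 × 10^-3 nanometres = 731.2
  0.006429 micrometres = 0.006429 × 10^3 nanometres = 6.429
Sum: 81.42 + 371.7 + 2.784 + 731.2 + 6.429 = 1193.533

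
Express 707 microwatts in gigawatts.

micro = 10⁻⁶, giga = 10⁹; factor is 10⁻¹⁵.
707 × 10⁻¹⁵ = 0.000000000000707

0.000000000000707 gigawatts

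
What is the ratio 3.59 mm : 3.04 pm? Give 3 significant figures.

(3.59 × 10⁻³) / (3.04 × 10⁻¹²) = 1.181 × 10⁹

1180000000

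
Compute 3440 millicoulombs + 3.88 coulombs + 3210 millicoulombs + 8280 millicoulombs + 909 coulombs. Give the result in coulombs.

In coulombs:
  3440 millicoulombs = 3440 × 10⁻³ coulombs = 3.44
  3.88 coulombs → 3.88
  3210 millicoulombs = 3210 × 10⁻³ coulombs = 3.21
  8280 millicoulombs = 8280 × 10⁻³ coulombs = 8.28
  909 coulombs → 909
Sum: 3.44 + 3.88 + 3.21 + 8.28 + 909 = 927.81

927.81 coulombs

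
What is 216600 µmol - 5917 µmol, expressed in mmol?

In mmol:
  216600 µmol = 216600 × 10^-3 mmol = 216.6
  5917 µmol = 5917 × 10^-3 mmol = 5.917
Difference: 216.6 - 5.917 = 210.683

210.683 mmol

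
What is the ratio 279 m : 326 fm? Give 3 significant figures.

(279) / (326e-15) = 0.8558e15

856000000000000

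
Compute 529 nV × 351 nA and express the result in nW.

529 × 10^-9 × 351 × 10^-9 = 185679 × 10^-18 W

0.000185679 nW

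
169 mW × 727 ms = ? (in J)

169e-3 × 727e-3 = 122863e-6 J

0.122863 J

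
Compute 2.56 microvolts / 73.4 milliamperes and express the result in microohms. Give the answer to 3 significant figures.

(2.56e-6) / (73.4e-3) = 0.034877e-3 Ω

34.9 microohms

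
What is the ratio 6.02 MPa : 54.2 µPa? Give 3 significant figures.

111000000000

(6.02 × 10^6) / (54.2 × 10^-6) = 0.1111 × 10^12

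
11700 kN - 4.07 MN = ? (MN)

In MN:
  11700 kN = 11700 × 10⁻³ MN = 11.7
  4.07 MN → 4.07
Difference: 11.7 - 4.07 = 7.63

7.63 MN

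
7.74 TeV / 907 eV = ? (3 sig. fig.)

(7.74e12) / (907) = 0.008534e12

8530000000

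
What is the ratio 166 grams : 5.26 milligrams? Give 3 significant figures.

(166) / (5.26 × 10^-3) = 31.56 × 10^3

31600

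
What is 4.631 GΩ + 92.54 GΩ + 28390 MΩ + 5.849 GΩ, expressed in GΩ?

131.41 GΩ

In GΩ:
  4.631 GΩ → 4.631
  92.54 GΩ → 92.54
  28390 MΩ = 28390e-3 GΩ = 28.39
  5.849 GΩ → 5.849
Sum: 4.631 + 92.54 + 28.39 + 5.849 = 131.41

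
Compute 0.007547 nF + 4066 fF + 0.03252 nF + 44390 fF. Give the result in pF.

In pF:
  0.007547 nF = 0.007547 × 10³ pF = 7.547
  4066 fF = 4066 × 10⁻³ pF = 4.066
  0.03252 nF = 0.03252 × 10³ pF = 32.52
  44390 fF = 44390 × 10⁻³ pF = 44.39
Sum: 7.547 + 4.066 + 32.52 + 44.39 = 88.523

88.523 pF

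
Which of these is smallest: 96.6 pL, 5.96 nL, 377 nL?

96.6 pL = 0.0000000000966 L
5.96 nL = 0.00000000596 L
377 nL = 0.000000377 L

96.6 pL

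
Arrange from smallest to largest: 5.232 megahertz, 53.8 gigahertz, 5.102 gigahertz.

5.232 megahertz = 5232000 hertz
53.8 gigahertz = 53800000000 hertz
5.102 gigahertz = 5102000000 hertz

5.232 megahertz < 5.102 gigahertz < 53.8 gigahertz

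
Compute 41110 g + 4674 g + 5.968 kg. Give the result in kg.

In kg:
  41110 g = 41110e-3 kg = 41.11
  4674 g = 4674e-3 kg = 4.674
  5.968 kg → 5.968
Sum: 41.11 + 4.674 + 5.968 = 51.752

51.752 kg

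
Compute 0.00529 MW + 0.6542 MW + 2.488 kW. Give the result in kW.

661.978 kW

In kW:
  0.00529 MW = 0.00529 × 10^3 kW = 5.29
  0.6542 MW = 0.6542 × 10^3 kW = 654.2
  2.488 kW → 2.488
Sum: 5.29 + 654.2 + 2.488 = 661.978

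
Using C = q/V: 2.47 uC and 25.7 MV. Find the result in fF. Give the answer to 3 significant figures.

(2.47 × 10^-6) / (25.7 × 10^6) = 0.096109 × 10^-12 F

96.1 fF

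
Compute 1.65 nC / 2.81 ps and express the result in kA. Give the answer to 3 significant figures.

(1.65 × 10⁻⁹) / (2.81 × 10⁻¹²) = 0.58719 × 10³ A

0.587 kA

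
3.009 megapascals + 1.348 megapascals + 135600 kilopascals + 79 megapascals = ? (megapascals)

218.957 megapascals

In megapascals:
  3.009 megapascals → 3.009
  1.348 megapascals → 1.348
  135600 kilopascals = 135600 × 10⁻³ megapascals = 135.6
  79 megapascals → 79
Sum: 3.009 + 1.348 + 135.6 + 79 = 218.957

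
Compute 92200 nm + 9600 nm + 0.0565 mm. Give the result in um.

158.3 um

In um:
  92200 nm = 92200 × 10^-3 um = 92.2
  9600 nm = 9600 × 10^-3 um = 9.6
  0.0565 mm = 0.0565 × 10^3 um = 56.5
Sum: 92.2 + 9.6 + 56.5 = 158.3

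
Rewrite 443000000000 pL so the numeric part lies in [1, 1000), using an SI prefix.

= 443 × 10⁻³ L; 10⁻³ is milli.

443 mL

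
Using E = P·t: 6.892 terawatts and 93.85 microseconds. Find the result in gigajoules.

0.6468142 gigajoules

6.892e12 × 93.85e-6 = 646.8142e6 J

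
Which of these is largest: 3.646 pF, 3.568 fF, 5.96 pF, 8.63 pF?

3.646 pF = 0.000000000003646 F
3.568 fF = 0.000000000000003568 F
5.96 pF = 0.00000000000596 F
8.63 pF = 0.00000000000863 F

8.63 pF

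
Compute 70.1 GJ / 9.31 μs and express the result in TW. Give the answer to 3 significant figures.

(70.1e9) / (9.31e-6) = 7.5295e15 W

7530 TW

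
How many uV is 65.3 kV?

65300000000 uV

kilo = 10³, micro = 10⁻⁶; factor is 10⁹.
65.3 × 10⁹ = 65300000000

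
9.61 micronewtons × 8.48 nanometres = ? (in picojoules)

0.0814928 picojoules

9.61e-6 × 8.48e-9 = 81.4928e-15 J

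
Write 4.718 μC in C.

micro = 10^-6, (no prefix) = 10^0; factor is 10^-6.
4.718 × 10^-6 = 0.000004718

0.000004718 C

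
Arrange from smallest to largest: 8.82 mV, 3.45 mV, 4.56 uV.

8.82 mV = 0.00882 V
3.45 mV = 0.00345 V
4.56 uV = 0.00000456 V

4.56 uV < 3.45 mV < 8.82 mV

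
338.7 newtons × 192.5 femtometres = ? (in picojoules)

338.7 × 192.5 × 10^-15 = 65199.75 × 10^-15 J

65.19975 picojoules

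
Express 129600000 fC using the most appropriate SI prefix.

129.6 nC

= 129.6e-9 C; 1e-9 is nano.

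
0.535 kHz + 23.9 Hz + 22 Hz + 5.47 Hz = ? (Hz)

In Hz:
  0.535 kHz = 0.535 × 10³ Hz = 535
  23.9 Hz → 23.9
  22 Hz → 22
  5.47 Hz → 5.47
Sum: 535 + 23.9 + 22 + 5.47 = 586.37

586.37 Hz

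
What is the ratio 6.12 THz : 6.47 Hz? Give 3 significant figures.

946000000000

(6.12e12) / (6.47) = 0.9459e12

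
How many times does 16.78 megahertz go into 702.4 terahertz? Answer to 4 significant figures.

(702.4e12) / (16.78e6) = 41.859e6

41860000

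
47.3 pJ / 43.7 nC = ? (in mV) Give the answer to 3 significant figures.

(47.3 × 10^-12) / (43.7 × 10^-9) = 1.0824 × 10^-3 V

1.08 mV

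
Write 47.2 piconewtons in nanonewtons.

pico = 10⁻¹², nano = 10⁻⁹; factor is 10⁻³.
47.2 × 10⁻³ = 0.0472

0.0472 nanonewtons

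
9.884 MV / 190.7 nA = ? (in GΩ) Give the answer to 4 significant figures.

51830 GΩ

(9.884 × 10^6) / (190.7 × 10^-9) = 0.0518301 × 10^15 Ω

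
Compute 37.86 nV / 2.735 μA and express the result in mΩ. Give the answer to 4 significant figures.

13.84 mΩ

(37.86 × 10⁻⁹) / (2.735 × 10⁻⁶) = 13.8428 × 10⁻³ Ω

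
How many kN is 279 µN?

micro = 1e-6, kilo = 1e3; factor is 1e-9.
279 × 1e-9 = 0.000000279

0.000000279 kN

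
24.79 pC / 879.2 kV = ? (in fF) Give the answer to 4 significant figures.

(24.79 × 10^-12) / (879.2 × 10^3) = 0.0281961 × 10^-15 F

0.02820 fF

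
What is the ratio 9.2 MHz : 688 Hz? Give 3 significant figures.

13400

(9.2 × 10^6) / (688) = 0.01337 × 10^6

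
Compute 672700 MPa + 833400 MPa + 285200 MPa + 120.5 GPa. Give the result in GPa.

1911.8 GPa

In GPa:
  672700 MPa = 672700 × 10⁻³ GPa = 672.7
  833400 MPa = 833400 × 10⁻³ GPa = 833.4
  285200 MPa = 285200 × 10⁻³ GPa = 285.2
  120.5 GPa → 120.5
Sum: 672.7 + 833.4 + 285.2 + 120.5 = 1911.8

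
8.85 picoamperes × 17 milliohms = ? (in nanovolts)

8.85 × 10^-12 × 17 × 10^-3 = 150.45 × 10^-15 V

0.00015045 nanovolts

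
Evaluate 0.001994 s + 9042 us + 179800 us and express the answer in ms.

190.836 ms

In ms:
  0.001994 s = 0.001994 × 10³ ms = 1.994
  9042 us = 9042 × 10⁻³ ms = 9.042
  179800 us = 179800 × 10⁻³ ms = 179.8
Sum: 1.994 + 9.042 + 179.8 = 190.836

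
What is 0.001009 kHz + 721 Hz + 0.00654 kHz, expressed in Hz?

In Hz:
  0.001009 kHz = 0.001009 × 10³ Hz = 1.009
  721 Hz → 721
  0.00654 kHz = 0.00654 × 10³ Hz = 6.54
Sum: 1.009 + 721 + 6.54 = 728.549

728.549 Hz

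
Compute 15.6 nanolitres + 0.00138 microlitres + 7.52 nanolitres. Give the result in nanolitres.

In nanolitres:
  15.6 nanolitres → 15.6
  0.00138 microlitres = 0.00138 × 10^3 nanolitres = 1.38
  7.52 nanolitres → 7.52
Sum: 15.6 + 1.38 + 7.52 = 24.5

24.5 nanolitres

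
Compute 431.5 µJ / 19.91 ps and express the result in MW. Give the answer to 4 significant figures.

(431.5 × 10⁻⁶) / (19.91 × 10⁻¹²) = 21.6725 × 10⁶ W

21.67 MW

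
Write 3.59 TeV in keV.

3590000000 keV

tera = 10¹², kilo = 10³; factor is 10⁹.
3.59 × 10⁹ = 3590000000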